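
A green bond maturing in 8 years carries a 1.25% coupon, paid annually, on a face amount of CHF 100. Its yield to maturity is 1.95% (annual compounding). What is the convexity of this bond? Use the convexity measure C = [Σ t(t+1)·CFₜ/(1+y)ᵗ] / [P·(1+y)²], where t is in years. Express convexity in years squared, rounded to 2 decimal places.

65.27

With y = 0.0195:
  t   CF        PV=CF/(1+0.0195)^t    t·PV        t(t+1)·PV
  1         1.25         1.2261         1.2261           2.4522
  2         1.25         1.2026         2.4053           7.2158
  3         1.25         1.1796         3.5389          14.1556
  4         1.25         1.1571         4.6283          23.1415
  5         1.25         1.1349         5.6747          34.0483
  6         1.25         1.1132         6.6794          46.7558
  7         1.25         1.0919         7.6436          61.1487
  8       101.25        86.7555       694.0443       6,246.3985
  Σ                     94.8611       725.8406       6,435.3165
P = 94.8611.
Convexity = Σ t(t+1)·PV / [P·(1+y)²] = 6,435.3165 / (94.8611 × 1.039380) = 65.26905.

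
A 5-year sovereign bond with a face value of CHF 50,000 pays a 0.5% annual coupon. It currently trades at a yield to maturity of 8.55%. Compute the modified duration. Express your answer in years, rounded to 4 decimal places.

4.5488 years

Periodic yield y = 0.0855. First find Macaulay duration:
  t   CF        PV=CF/(1+0.0855)^t    t·PV
  1       250.00       230.3086       230.3086
  2       250.00       212.1682       424.3365
  3       250.00       195.4567       586.3701
  4       250.00       180.0614       720.2457
  5    50,250.00    33,341.6376   166,708.1882
  Σ                 34,159.6326   168,669.4490
P = 34,159.6326; Macaulay duration = 168,669.4490 / 34,159.6326 = 4.93768 years.
Modified duration = D_Mac / (1 + y) = 4.93768 / 1.0855 = 4.54876 years.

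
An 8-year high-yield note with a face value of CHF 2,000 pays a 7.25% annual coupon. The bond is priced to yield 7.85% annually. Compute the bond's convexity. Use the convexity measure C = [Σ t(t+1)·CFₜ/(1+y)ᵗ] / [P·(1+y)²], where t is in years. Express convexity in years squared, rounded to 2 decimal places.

44.78

With y = 0.0785:
  t   CF        PV=CF/(1+0.0785)^t    t·PV        t(t+1)·PV
  1       145.00       134.4460       134.4460         268.8920
  2       145.00       124.6602       249.3203         747.9610
  3       145.00       115.5866       346.7599       1,387.0394
  4       145.00       107.1735       428.6940       2,143.4700
  5       145.00        99.3727       496.8637       2,981.1821
  6       145.00        92.1398       552.8386       3,869.8702
  7       145.00        85.4333       598.0328       4,784.2623
  8     2,145.00     1,171.8340     9,374.6721      84,372.0492
  Σ                  1,930.6460    12,181.6274     100,554.7262
P = 1,930.6460.
Convexity = Σ t(t+1)·PV / [P·(1+y)²] = 100,554.7262 / (1,930.6460 × 1.163162) = 44.77747.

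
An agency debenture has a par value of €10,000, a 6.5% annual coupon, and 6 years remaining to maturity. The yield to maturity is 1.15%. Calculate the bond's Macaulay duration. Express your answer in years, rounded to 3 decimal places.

5.274 years

Periodic yield y = 0.0115. Discount each cash flow and weight by its year:
  t   CF        PV=CF/(1+0.0115)^t    t·PV
  1       650.00       642.6100       642.6100
  2       650.00       635.3040     1,270.6080
  3       650.00       628.0811     1,884.2432
  4       650.00       620.9402     2,483.7610
  5       650.00       613.8806     3,069.4031
  6    10,650.00     9,943.8436    59,663.0616
  Σ                 13,084.6595    69,013.6868
Price P = Σ PV = 13,084.6595.
Macaulay duration = Σ(t·PV) / P = 69,013.6868 / 13,084.6595 = 5.27440 years.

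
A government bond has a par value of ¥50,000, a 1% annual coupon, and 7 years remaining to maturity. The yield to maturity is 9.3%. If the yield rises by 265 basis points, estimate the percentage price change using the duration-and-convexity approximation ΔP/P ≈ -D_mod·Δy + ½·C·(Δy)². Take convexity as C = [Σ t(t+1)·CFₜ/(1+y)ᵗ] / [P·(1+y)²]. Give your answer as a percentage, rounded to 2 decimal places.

With y = 0.093:
  t   CF        PV=CF/(1+0.093)^t    t·PV        t(t+1)·PV
  1       500.00       457.4565       457.4565         914.9131
  2       500.00       418.5330       837.0659       2,511.1978
  3       500.00       382.9213     1,148.7639       4,595.0555
  4       500.00       350.3397     1,401.3588       7,006.7940
  5       500.00       320.5304     1,602.6519       9,615.9113
  6       500.00       293.2574     1,759.5446      12,316.8123
  7    50,500.00    27,098.8115   189,691.6807   1,517,533.4456
  Σ                 29,321.8499   196,898.5224   1,554,494.1298
P = 29,321.8499; D_Mac = 6.71508 yrs; D_mod = 6.14371 yrs; C = 44.37694.
Duration effect: -6.14371 × (+0.0265) = -0.162808
Convexity effect: 0.5 × 44.37694 × (0.0265)² = +0.0155819
ΔP/P ≈ -0.162808 + 0.0155819 = -0.147227 = -14.7227%.

-14.72%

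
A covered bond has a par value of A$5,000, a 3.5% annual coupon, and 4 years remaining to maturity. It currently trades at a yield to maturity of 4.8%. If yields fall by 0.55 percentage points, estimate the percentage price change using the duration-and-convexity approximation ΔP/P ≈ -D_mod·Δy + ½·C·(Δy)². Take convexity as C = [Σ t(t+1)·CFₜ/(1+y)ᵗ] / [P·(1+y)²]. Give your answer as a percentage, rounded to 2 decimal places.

+2.02%

With y = 0.048:
  t   CF        PV=CF/(1+0.048)^t    t·PV        t(t+1)·PV
  1       175.00       166.9847       166.9847         333.9695
  2       175.00       159.3366       318.6732         956.0195
  3       175.00       152.0387       456.1162       1,824.4646
  4     5,175.00     4,290.0783    17,160.3134      85,801.5669
  Σ                  4,768.4384    18,102.0874      88,916.0205
P = 4,768.4384; D_Mac = 3.79623 yrs; D_mod = 3.62236 yrs; C = 16.97779.
Duration effect: -3.62236 × (-0.0055) = +0.019923
Convexity effect: 0.5 × 16.97779 × (-0.0055)² = +0.0002568
ΔP/P ≈ +0.019923 + 0.0002568 = +0.020180 = +2.0180%.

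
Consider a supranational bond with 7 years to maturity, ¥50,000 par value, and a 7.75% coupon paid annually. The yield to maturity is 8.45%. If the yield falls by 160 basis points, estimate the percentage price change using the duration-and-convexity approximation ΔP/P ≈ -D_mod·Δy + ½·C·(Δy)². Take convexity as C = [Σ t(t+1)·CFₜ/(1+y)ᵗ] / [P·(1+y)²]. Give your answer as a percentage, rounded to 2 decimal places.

+8.76%

With y = 0.0845:
  t   CF        PV=CF/(1+0.0845)^t    t·PV        t(t+1)·PV
  1     3,875.00     3,573.0751     3,573.0751       7,146.1503
  2     3,875.00     3,294.6751     6,589.3502      19,768.0506
  3     3,875.00     3,037.9669     9,113.9007      36,455.6028
  4     3,875.00     2,801.2604    11,205.0416      56,025.2079
  5     3,875.00     2,582.9971    12,914.9857      77,489.9142
  6     3,875.00     2,381.7401    14,290.4406     100,033.0842
  7    53,875.00    30,533.7671   213,736.3697   1,709,890.9579
  Σ                 48,205.4819   271,423.1637   2,006,808.9680
P = 48,205.4819; D_Mac = 5.63055 yrs; D_mod = 5.19184 yrs; C = 35.39570.
Duration effect: -5.19184 × (-0.016) = +0.083069
Convexity effect: 0.5 × 35.39570 × (-0.016)² = +0.0045306
ΔP/P ≈ +0.083069 + 0.0045306 = +0.087600 = +8.7600%.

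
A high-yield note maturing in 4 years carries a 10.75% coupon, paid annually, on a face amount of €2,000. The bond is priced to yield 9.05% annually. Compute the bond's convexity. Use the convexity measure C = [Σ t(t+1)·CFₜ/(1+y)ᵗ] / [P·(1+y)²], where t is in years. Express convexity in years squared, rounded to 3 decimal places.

13.867

With y = 0.0905:
  t   CF        PV=CF/(1+0.0905)^t    t·PV        t(t+1)·PV
  1       215.00       197.1573       197.1573         394.3145
  2       215.00       180.7953       361.5906       1,084.7718
  3       215.00       165.7912       497.3736       1,989.4943
  4     2,215.00     1,566.2859     6,265.1438      31,325.7189
  Σ                  2,110.0297     7,321.2652      34,794.2995
P = 2,110.0297.
Convexity = Σ t(t+1)·PV / [P·(1+y)²] = 34,794.2995 / (2,110.0297 × 1.189190) = 13.86654.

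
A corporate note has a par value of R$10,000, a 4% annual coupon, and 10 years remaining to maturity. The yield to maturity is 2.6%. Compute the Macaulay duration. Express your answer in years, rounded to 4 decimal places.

8.5374 years

Periodic yield y = 0.026. Discount each cash flow and weight by its year:
  t   CF        PV=CF/(1+0.026)^t    t·PV
  1       400.00       389.8635       389.8635
  2       400.00       379.9840       759.9679
  3       400.00       370.3547     1,111.0642
  4       400.00       360.9695     1,443.8781
  5       400.00       351.8222     1,759.1108
  6       400.00       342.9066     2,057.4395
  7       400.00       334.2169     2,339.5186
  8       400.00       325.7475     2,605.9801
  9       400.00       317.4927     2,857.4343
  10   10,400.00     8,045.6240    80,456.2398
  Σ                 11,218.9817    95,780.4969
Price P = Σ PV = 11,218.9817.
Macaulay duration = Σ(t·PV) / P = 95,780.4969 / 11,218.9817 = 8.53736 years.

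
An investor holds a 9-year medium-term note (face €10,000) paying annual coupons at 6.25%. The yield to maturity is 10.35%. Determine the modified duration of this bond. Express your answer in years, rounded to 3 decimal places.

Periodic yield y = 0.1035. First find Macaulay duration:
  t   CF        PV=CF/(1+0.1035)^t    t·PV
  1       625.00       566.3797       566.3797
  2       625.00       513.2575     1,026.5151
  3       625.00       465.1178     1,395.3535
  4       625.00       421.4933     1,685.9732
  5       625.00       381.9604     1,909.8020
  6       625.00       346.1354     2,076.8123
  7       625.00       313.6705     2,195.6934
  8       625.00       284.2506     2,274.0044
  9    10,625.00     4,379.0298    39,411.2683
  Σ                  7,671.2950    52,541.8018
P = 7,671.2950; Macaulay duration = 52,541.8018 / 7,671.2950 = 6.84914 years.
Modified duration = D_Mac / (1 + y) = 6.84914 / 1.1035 = 6.20675 years.

6.207 years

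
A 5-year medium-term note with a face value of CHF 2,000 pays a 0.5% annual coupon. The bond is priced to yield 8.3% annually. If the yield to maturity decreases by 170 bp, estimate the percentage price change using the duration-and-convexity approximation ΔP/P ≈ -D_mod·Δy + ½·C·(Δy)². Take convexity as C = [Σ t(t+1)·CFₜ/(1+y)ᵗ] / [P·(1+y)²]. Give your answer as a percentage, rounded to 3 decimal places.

+8.115%

With y = 0.083:
  t   CF        PV=CF/(1+0.083)^t    t·PV        t(t+1)·PV
  1        10.00         9.2336         9.2336          18.4672
  2        10.00         8.5260        17.0519          51.1557
  3        10.00         7.8725        23.6176          94.4704
  4        10.00         7.2692        29.0768         145.3839
  5     2,010.00     1,349.1299     6,745.6496      40,473.8976
  Σ                  1,382.0312     6,824.6295      40,783.3749
P = 1,382.0312; D_Mac = 4.93812 yrs; D_mod = 4.55966 yrs; C = 25.15987.
Duration effect: -4.55966 × (-0.017) = +0.077514
Convexity effect: 0.5 × 25.15987 × (-0.017)² = +0.0036356
ΔP/P ≈ +0.077514 + 0.0036356 = +0.081150 = +8.1150%.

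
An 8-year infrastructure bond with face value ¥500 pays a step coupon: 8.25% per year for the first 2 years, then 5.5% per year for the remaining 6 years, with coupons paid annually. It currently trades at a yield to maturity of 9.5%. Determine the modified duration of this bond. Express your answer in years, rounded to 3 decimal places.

Periodic yield y = 0.095. First find Macaulay duration:
  t   CF        PV=CF/(1+0.095)^t    t·PV
  1        41.25        37.6712        37.6712
  2        41.25        34.4030        68.8059
  3        27.50        20.9455        62.8364
  4        27.50        19.1283        76.5132
  5        27.50        17.4688        87.3438
  6        27.50        15.9532        95.7192
  7        27.50        14.5691       101.9840
  8       527.50       255.2169     2,041.7356
  Σ                    415.3560     2,572.6093
P = 415.3560; Macaulay duration = 2,572.6093 / 415.3560 = 6.19375 years.
Modified duration = D_Mac / (1 + y) = 6.19375 / 1.095 = 5.65639 years.

5.656 years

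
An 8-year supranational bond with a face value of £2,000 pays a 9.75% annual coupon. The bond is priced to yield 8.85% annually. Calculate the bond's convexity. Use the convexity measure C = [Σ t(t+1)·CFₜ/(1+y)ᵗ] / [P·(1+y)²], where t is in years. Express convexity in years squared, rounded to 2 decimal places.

With y = 0.0885:
  t   CF        PV=CF/(1+0.0885)^t    t·PV        t(t+1)·PV
  1       195.00       179.1456       179.1456         358.2912
  2       195.00       164.5803       329.1605         987.4816
  3       195.00       151.1991       453.5974       1,814.3896
  4       195.00       138.9060       555.6238       2,778.1192
  5       195.00       127.6123       638.0614       3,828.3682
  6       195.00       117.2368       703.4209       4,923.9462
  7       195.00       107.7049       753.9345       6,031.4760
  8     2,195.00     1,113.7996     8,910.3968      80,193.5712
  Σ                  2,100.1846    12,523.3409     100,915.6432
P = 2,100.1846.
Convexity = Σ t(t+1)·PV / [P·(1+y)²] = 100,915.6432 / (2,100.1846 × 1.184832) = 40.55498.

40.55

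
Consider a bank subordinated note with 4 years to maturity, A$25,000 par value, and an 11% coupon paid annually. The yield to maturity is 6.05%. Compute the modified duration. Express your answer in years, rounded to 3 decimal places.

Periodic yield y = 0.0605. First find Macaulay duration:
  t   CF        PV=CF/(1+0.0605)^t    t·PV
  1     2,750.00     2,593.1165     2,593.1165
  2     2,750.00     2,445.1829     4,890.3658
  3     2,750.00     2,305.6887     6,917.0662
  4    27,750.00    21,939.1752    87,756.7007
  Σ                 29,283.1633   102,157.2491
P = 29,283.1633; Macaulay duration = 102,157.2491 / 29,283.1633 = 3.48860 years.
Modified duration = D_Mac / (1 + y) = 3.48860 / 1.0605 = 3.28958 years.

3.290 years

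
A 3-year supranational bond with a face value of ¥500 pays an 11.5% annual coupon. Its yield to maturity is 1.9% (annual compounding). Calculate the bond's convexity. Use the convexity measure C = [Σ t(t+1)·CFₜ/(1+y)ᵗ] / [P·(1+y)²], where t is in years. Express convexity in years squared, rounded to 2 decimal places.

10.20

With y = 0.019:
  t   CF        PV=CF/(1+0.019)^t    t·PV        t(t+1)·PV
  1        57.50        56.4279        56.4279         112.8557
  2        57.50        55.3757       110.7515         332.2544
  3       557.50       526.8929     1,580.6786       6,322.7144
  Σ                    638.6965     1,747.8579       6,767.8245
P = 638.6965.
Convexity = Σ t(t+1)·PV / [P·(1+y)²] = 6,767.8245 / (638.6965 × 1.038361) = 10.20484.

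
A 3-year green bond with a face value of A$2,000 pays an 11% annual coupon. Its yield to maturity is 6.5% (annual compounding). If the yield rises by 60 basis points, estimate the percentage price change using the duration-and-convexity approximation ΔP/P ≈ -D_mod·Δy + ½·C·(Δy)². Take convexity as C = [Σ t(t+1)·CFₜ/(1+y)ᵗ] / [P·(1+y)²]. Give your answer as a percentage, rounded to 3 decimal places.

With y = 0.065:
  t   CF        PV=CF/(1+0.065)^t    t·PV        t(t+1)·PV
  1       220.00       206.5728       206.5728         413.1455
  2       220.00       193.9650       387.9301       1,163.7903
  3     2,220.00     1,837.8250     5,513.4750      22,053.8998
  Σ                  2,238.3628     6,107.9778      23,630.8356
P = 2,238.3628; D_Mac = 2.72877 yrs; D_mod = 2.56223 yrs; C = 9.30785.
Duration effect: -2.56223 × (+0.006) = -0.015373
Convexity effect: 0.5 × 9.30785 × (0.006)² = +0.0001675
ΔP/P ≈ -0.015373 + 0.0001675 = -0.015206 = -1.5206%.

-1.521%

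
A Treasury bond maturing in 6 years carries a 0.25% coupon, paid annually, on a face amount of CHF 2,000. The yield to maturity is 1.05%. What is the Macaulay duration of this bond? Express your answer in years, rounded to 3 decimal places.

Periodic yield y = 0.0105. Discount each cash flow and weight by its year:
  t   CF        PV=CF/(1+0.0105)^t    t·PV
  1         5.00         4.9480         4.9480
  2         5.00         4.8966         9.7933
  3         5.00         4.8458        14.5373
  4         5.00         4.7954        19.1816
  5         5.00         4.7456        23.7279
  6     2,005.00     1,883.2001    11,299.2006
  Σ                  1,907.4315    11,371.3886
Price P = Σ PV = 1,907.4315.
Macaulay duration = Σ(t·PV) / P = 11,371.3886 / 1,907.4315 = 5.96162 years.

5.962 years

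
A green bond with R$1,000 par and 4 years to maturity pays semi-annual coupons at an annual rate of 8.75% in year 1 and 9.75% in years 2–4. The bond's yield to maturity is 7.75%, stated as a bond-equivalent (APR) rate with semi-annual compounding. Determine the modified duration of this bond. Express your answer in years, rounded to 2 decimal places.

3.32 years

Periodic yield y = 0.03875. First find Macaulay duration:
  t   CF        PV=CF/(1+0.03875)^t    t·PV
  1        43.75        42.1179        42.1179
  2        43.75        40.5467        81.0935
  3        48.75        43.4952       130.4857
  4        48.75        41.8727       167.4906
  5        48.75        40.3106       201.5531
  6        48.75        38.8069       232.8411
  7        48.75        37.3592       261.5143
  8     1,048.75       773.7197     6,189.7580
  Σ                  1,058.2289     7,306.8541
P = 1,058.2289; Macaulay duration = 7,306.8541 / 1,058.2289 = 6.90480 half-year periods = 3.45240 years.
Modified duration = D_Mac / (1 + y) = 3.45240 / 1.03875 = 3.32361 years.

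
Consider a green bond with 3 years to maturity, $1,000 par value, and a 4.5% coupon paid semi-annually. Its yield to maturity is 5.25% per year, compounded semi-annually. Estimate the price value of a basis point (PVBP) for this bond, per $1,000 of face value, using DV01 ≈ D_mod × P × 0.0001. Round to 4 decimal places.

$0.2708

Periodic yield y = 0.02625.
  t   CF        PV=CF/(1+0.02625)^t    t·PV
  1        22.50        21.9245        21.9245
  2        22.50        21.3637        42.7274
  3        22.50        20.8172        62.4517
  4        22.50        20.2848        81.1390
  5        22.50        19.7659        98.8295
  6     1,022.50       875.2745     5,251.6472
  Σ                    979.4306     5,558.7193
P = 979.4306; D_Mac = 5.67546 half-year periods = 2.83773 yrs; D_mod = 2.76515 yrs.
DV01 ≈ 2.76515 × 979.4306 × 0.0001 = 0.270827.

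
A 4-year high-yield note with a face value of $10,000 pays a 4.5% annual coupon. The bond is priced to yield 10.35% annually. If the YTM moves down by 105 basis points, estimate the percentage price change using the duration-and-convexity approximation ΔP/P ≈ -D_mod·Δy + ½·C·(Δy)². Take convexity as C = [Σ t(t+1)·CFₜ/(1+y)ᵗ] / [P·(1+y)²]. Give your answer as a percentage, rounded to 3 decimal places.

+3.620%

With y = 0.1035:
  t   CF        PV=CF/(1+0.1035)^t    t·PV        t(t+1)·PV
  1       450.00       407.7934       407.7934         815.5868
  2       450.00       369.5454       739.0909       2,217.2726
  3       450.00       334.8849     1,004.6546       4,018.6182
  4    10,450.00     7,047.3678    28,189.4714     140,947.3569
  Σ                  8,159.5915    30,341.0102     147,998.8344
P = 8,159.5915; D_Mac = 3.71845 yrs; D_mod = 3.36968 yrs; C = 14.89516.
Duration effect: -3.36968 × (-0.0105) = +0.035382
Convexity effect: 0.5 × 14.89516 × (-0.0105)² = +0.0008211
ΔP/P ≈ +0.035382 + 0.0008211 = +0.036203 = +3.6203%.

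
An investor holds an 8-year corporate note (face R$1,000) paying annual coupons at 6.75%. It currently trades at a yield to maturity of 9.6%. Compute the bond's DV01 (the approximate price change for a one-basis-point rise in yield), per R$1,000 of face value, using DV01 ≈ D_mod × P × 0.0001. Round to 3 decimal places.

R$0.485

Periodic yield y = 0.096.
  t   CF        PV=CF/(1+0.096)^t    t·PV
  1        67.50        61.5876        61.5876
  2        67.50        56.1931       112.3861
  3        67.50        51.2710       153.8131
  4        67.50        46.7801       187.1206
  5        67.50        42.6826       213.4131
  6        67.50        38.9440       233.6639
  7        67.50        35.5328       248.7299
  8     1,067.50       512.7238     4,101.7901
  Σ                    845.7150     5,312.5044
P = 845.7150; D_Mac = 6.28167 yrs; D_mod = 5.73145 yrs.
DV01 ≈ 5.73145 × 845.7150 × 0.0001 = 0.484718.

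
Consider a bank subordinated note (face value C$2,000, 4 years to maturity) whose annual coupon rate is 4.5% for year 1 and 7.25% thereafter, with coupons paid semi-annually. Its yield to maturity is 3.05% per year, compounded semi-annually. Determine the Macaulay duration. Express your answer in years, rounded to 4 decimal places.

3.6481 years

Periodic yield y = 0.01525. Discount each cash flow and weight by its period:
  t   CF        PV=CF/(1+0.01525)^t    t·PV
  1        45.00        44.3241        44.3241
  2        45.00        43.6583        87.3165
  3        72.50        69.2818       207.8453
  4        72.50        68.2411       272.9644
  5        72.50        67.2161       336.0803
  6        72.50        66.2064       397.2384
  7        72.50        65.2119       456.4835
  8     2,072.50     1,836.1601    14,689.2811
  Σ                  2,260.2997    16,491.5336
Price P = Σ PV = 2,260.2997.
Macaulay duration = Σ(t·PV) / P = 16,491.5336 / 2,260.2997 = 7.29617 half-year periods.
In years: 7.29617 / 2 = 3.64809 years.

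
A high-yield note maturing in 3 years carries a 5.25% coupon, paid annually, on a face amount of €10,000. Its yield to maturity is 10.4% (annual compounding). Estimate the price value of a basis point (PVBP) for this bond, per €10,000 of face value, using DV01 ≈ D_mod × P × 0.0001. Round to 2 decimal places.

€2.25

Periodic yield y = 0.104.
  t   CF        PV=CF/(1+0.104)^t    t·PV
  1       525.00       475.5435       475.5435
  2       525.00       430.7459       861.4918
  3    10,525.00     7,821.9473    23,465.8418
  Σ                  8,728.2367    24,802.8771
P = 8,728.2367; D_Mac = 2.84168 yrs; D_mod = 2.57399 yrs.
DV01 ≈ 2.57399 × 8,728.2367 × 0.0001 = 2.246637.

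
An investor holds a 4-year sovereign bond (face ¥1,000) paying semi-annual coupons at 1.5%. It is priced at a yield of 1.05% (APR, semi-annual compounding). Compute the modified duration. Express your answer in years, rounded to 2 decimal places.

3.88 years

Periodic yield y = 0.00525. First find Macaulay duration:
  t   CF        PV=CF/(1+0.00525)^t    t·PV
  1         7.50         7.4608         7.4608
  2         7.50         7.4219        14.8437
  3         7.50         7.3831        22.1493
  4         7.50         7.3445        29.3782
  5         7.50         7.3062        36.5309
  6         7.50         7.2680        43.6082
  7         7.50         7.2301        50.6105
  8     1,007.50       966.1674     7,729.3396
  Σ                  1,017.5821     7,933.9213
P = 1,017.5821; Macaulay duration = 7,933.9213 / 1,017.5821 = 7.79684 half-year periods = 3.89842 years.
Modified duration = D_Mac / (1 + y) = 3.89842 / 1.00525 = 3.87806 years.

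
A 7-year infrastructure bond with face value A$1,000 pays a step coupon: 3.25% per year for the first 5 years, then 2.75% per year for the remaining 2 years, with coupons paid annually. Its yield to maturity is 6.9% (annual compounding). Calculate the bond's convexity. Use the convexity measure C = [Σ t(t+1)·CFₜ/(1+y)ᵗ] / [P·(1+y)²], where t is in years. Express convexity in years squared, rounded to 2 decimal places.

With y = 0.069:
  t   CF        PV=CF/(1+0.069)^t    t·PV        t(t+1)·PV
  1        32.50        30.4022        30.4022          60.8045
  2        32.50        28.4399        56.8798         170.6394
  3        32.50        26.6042        79.8126         319.2504
  4        32.50        24.8870        99.5480         497.7400
  5        32.50        23.2806       116.4032         698.4191
  6        27.50        18.4275       110.5650         773.9551
  7     1,027.50       644.0772     4,508.5401      36,068.3206
  Σ                    796.1186     5,002.1509      38,589.1290
P = 796.1186.
Convexity = Σ t(t+1)·PV / [P·(1+y)²] = 38,589.1290 / (796.1186 × 1.142761) = 42.41620.

42.42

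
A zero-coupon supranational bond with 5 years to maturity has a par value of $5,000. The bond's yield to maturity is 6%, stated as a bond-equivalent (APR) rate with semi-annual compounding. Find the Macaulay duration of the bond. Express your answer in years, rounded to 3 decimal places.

5.000 years

A zero-coupon bond has a single cash flow at maturity, so its Macaulay duration equals its maturity: 5 years.
(Equivalently: 10 semi-annual periods ÷ 2 = 5 years.)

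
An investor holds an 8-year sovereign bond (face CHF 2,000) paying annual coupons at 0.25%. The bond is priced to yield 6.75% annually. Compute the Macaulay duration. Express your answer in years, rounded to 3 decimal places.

Periodic yield y = 0.0675. Discount each cash flow and weight by its year:
  t   CF        PV=CF/(1+0.0675)^t    t·PV
  1         5.00         4.6838         4.6838
  2         5.00         4.3877         8.7753
  3         5.00         4.1102        12.3307
  4         5.00         3.8503        15.4013
  5         5.00         3.6069        18.0344
  6         5.00         3.3788        20.2728
  7         5.00         3.1652        22.1561
  8     2,005.00     1,188.9711     9,511.7690
  Σ                  1,216.1540     9,613.4235
Price P = Σ PV = 1,216.1540.
Macaulay duration = Σ(t·PV) / P = 9,613.4235 / 1,216.1540 = 7.90477 years.

7.905 years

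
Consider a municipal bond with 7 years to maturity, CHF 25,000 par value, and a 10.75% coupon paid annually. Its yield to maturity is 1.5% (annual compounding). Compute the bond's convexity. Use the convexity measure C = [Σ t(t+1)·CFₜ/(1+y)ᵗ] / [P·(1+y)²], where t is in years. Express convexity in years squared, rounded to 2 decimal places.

With y = 0.015:
  t   CF        PV=CF/(1+0.015)^t    t·PV        t(t+1)·PV
  1     2,687.50     2,647.7833     2,647.7833       5,295.5665
  2     2,687.50     2,608.6534     5,217.3069      15,651.9207
  3     2,687.50     2,570.1019     7,710.3058      30,841.2230
  4     2,687.50     2,532.1201    10,128.4805      50,642.4024
  5     2,687.50     2,494.6996    12,473.4981      74,840.9887
  6     2,687.50     2,457.8321    14,746.9929     103,228.9500
  7    27,687.50    24,947.1793   174,630.2549   1,397,042.0389
  Σ                 40,258.3698   227,554.6222   1,677,543.0903
P = 40,258.3698.
Convexity = Σ t(t+1)·PV / [P·(1+y)²] = 1,677,543.0903 / (40,258.3698 × 1.030225) = 40.44692.

40.45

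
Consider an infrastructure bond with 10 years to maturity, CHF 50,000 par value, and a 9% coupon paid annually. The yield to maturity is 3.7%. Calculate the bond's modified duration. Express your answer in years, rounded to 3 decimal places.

Periodic yield y = 0.037. First find Macaulay duration:
  t   CF        PV=CF/(1+0.037)^t    t·PV
  1     4,500.00     4,339.4407     4,339.4407
  2     4,500.00     4,184.6101     8,369.2202
  3     4,500.00     4,035.3039    12,105.9116
  4     4,500.00     3,891.3249    15,565.2994
  5     4,500.00     3,752.4830    18,762.4149
  6     4,500.00     3,618.5950    21,711.5698
  7     4,500.00     3,489.4841    24,426.3884
  8     4,500.00     3,364.9798    26,919.8385
  9     4,500.00     3,244.9178    29,204.2606
  10   54,500.00    37,897.3584   378,973.5835
  Σ                 71,818.4976   540,377.9278
P = 71,818.4976; Macaulay duration = 540,377.9278 / 71,818.4976 = 7.52422 years.
Modified duration = D_Mac / (1 + y) = 7.52422 / 1.037 = 7.25575 years.

7.256 years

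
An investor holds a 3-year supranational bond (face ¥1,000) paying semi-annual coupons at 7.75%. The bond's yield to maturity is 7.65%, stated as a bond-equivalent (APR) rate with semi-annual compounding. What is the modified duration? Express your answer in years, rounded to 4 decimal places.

2.6334 years

Periodic yield y = 0.03825. First find Macaulay duration:
  t   CF        PV=CF/(1+0.03825)^t    t·PV
  1        38.75        37.3224        37.3224
  2        38.75        35.9474        71.8949
  3        38.75        34.6231       103.8693
  4        38.75        33.3476       133.3902
  5        38.75        32.1190       160.5950
  6     1,038.75       829.2766     4,975.6595
  Σ                  1,002.6361     5,482.7312
P = 1,002.6361; Macaulay duration = 5,482.7312 / 1,002.6361 = 5.46832 half-year periods = 2.73416 years.
Modified duration = D_Mac / (1 + y) = 2.73416 / 1.03825 = 2.63343 years.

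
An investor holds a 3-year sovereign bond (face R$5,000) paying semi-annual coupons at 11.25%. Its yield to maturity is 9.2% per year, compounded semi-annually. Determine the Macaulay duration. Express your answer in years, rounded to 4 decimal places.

2.6386 years

Periodic yield y = 0.046. Discount each cash flow and weight by its period:
  t   CF        PV=CF/(1+0.046)^t    t·PV
  1       281.25       268.8815       268.8815
  2       281.25       257.0568       514.1137
  3       281.25       245.7522       737.2567
  4       281.25       234.9448       939.7791
  5       281.25       224.6126     1,123.0630
  6     5,281.25     4,032.2423    24,193.4537
  Σ                  5,263.4902    27,776.5476
Price P = Σ PV = 5,263.4902.
Macaulay duration = Σ(t·PV) / P = 27,776.5476 / 5,263.4902 = 5.27721 half-year periods.
In years: 5.27721 / 2 = 2.63861 years.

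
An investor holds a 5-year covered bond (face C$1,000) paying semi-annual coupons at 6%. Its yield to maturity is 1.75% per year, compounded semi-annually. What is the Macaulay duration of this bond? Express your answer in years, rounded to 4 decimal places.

4.4563 years

Periodic yield y = 0.00875. Discount each cash flow and weight by its period:
  t   CF        PV=CF/(1+0.00875)^t    t·PV
  1        30.00        29.7398        29.7398
  2        30.00        29.4818        58.9636
  3        30.00        29.2261        87.6782
  4        30.00        28.9726       115.8903
  5        30.00        28.7213       143.6063
  6        30.00        28.4721       170.8328
  7        30.00        28.2252       197.5761
  8        30.00        27.9803       223.8427
  9        30.00        27.7376       249.6387
  10    1,030.00       944.0647     9,440.6467
  Σ                  1,202.6214    10,718.4152
Price P = Σ PV = 1,202.6214.
Macaulay duration = Σ(t·PV) / P = 10,718.4152 / 1,202.6214 = 8.91254 half-year periods.
In years: 8.91254 / 2 = 4.45627 years.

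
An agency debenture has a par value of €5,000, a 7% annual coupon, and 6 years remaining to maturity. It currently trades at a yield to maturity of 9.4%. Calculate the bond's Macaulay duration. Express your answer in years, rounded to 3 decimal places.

5.041 years

Periodic yield y = 0.094. Discount each cash flow and weight by its year:
  t   CF        PV=CF/(1+0.094)^t    t·PV
  1       350.00       319.9269       319.9269
  2       350.00       292.4377       584.8755
  3       350.00       267.3105       801.9316
  4       350.00       244.3424       977.3694
  5       350.00       223.3477     1,116.7384
  6     5,350.00     3,120.6844    18,724.1064
  Σ                  4,468.0496    22,524.9481
Price P = Σ PV = 4,468.0496.
Macaulay duration = Σ(t·PV) / P = 22,524.9481 / 4,468.0496 = 5.04134 years.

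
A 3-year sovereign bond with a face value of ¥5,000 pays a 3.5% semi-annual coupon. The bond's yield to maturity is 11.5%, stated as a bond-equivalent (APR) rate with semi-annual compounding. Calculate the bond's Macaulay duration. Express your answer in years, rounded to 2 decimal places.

Periodic yield y = 0.0575. Discount each cash flow and weight by its period:
  t   CF        PV=CF/(1+0.0575)^t    t·PV
  1        87.50        82.7423        82.7423
  2        87.50        78.2433       156.4867
  3        87.50        73.9890       221.9669
  4        87.50        69.9659       279.8637
  5        87.50        66.1616       330.8081
  6     5,087.50     3,637.6605    21,825.9631
  Σ                  4,008.7627    22,897.8307
Price P = Σ PV = 4,008.7627.
Macaulay duration = Σ(t·PV) / P = 22,897.8307 / 4,008.7627 = 5.71194 half-year periods.
In years: 5.71194 / 2 = 2.85597 years.

2.86 years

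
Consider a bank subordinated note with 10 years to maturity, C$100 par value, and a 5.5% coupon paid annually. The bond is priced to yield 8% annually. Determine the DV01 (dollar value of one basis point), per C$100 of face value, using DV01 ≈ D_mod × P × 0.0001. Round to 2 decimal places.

C$0.06

Periodic yield y = 0.08.
  t   CF        PV=CF/(1+0.08)^t    t·PV
  1         5.50         5.0926         5.0926
  2         5.50         4.7154         9.4307
  3         5.50         4.3661        13.0982
  4         5.50         4.0427        16.1707
  5         5.50         3.7432        18.7160
  6         5.50         3.4659        20.7956
  7         5.50         3.2092        22.4644
  8         5.50         2.9715        23.7718
  9         5.50         2.7514        24.7623
  10      105.50        48.8669       488.6691
  Σ                     83.2248       642.9715
P = 83.2248; D_Mac = 7.72572 yrs; D_mod = 7.15344 yrs.
DV01 ≈ 7.15344 × 83.2248 × 0.0001 = 0.059534.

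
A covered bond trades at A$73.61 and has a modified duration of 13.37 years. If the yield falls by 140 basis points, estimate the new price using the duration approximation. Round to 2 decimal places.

Duration approximation: ΔP/P ≈ -D_mod · Δy = -13.37 × (-0.014) = +0.187180.
New price ≈ 73.61 × (1 + 0.187180) = 87.3883198.

A$87.39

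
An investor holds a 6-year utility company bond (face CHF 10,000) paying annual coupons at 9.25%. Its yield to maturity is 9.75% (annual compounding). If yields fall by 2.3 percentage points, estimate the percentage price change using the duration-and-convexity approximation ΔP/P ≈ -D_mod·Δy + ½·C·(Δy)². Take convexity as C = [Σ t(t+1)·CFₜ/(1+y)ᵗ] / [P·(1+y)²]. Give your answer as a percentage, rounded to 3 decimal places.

+10.856%

With y = 0.0975:
  t   CF        PV=CF/(1+0.0975)^t    t·PV        t(t+1)·PV
  1       925.00       842.8246       842.8246       1,685.6492
  2       925.00       767.9495     1,535.8990       4,607.6971
  3       925.00       699.7262     2,099.1787       8,396.7146
  4       925.00       637.5638     2,550.2550      12,751.2750
  5       925.00       580.9237     2,904.6185      17,427.7107
  6    10,925.00     6,251.6445    37,509.8669     262,569.0680
  Σ                  9,780.6323    47,442.6426     307,438.1147
P = 9,780.6323; D_Mac = 4.85067 yrs; D_mod = 4.41975 yrs; C = 26.09647.
Duration effect: -4.41975 × (-0.023) = +0.101654
Convexity effect: 0.5 × 26.09647 × (-0.023)² = +0.0069025
ΔP/P ≈ +0.101654 + 0.0069025 = +0.108557 = +10.8557%.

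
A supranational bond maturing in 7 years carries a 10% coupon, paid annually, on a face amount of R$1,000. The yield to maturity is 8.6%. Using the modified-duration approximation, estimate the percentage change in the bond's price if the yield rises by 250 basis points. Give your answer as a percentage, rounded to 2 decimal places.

-12.47%

Periodic yield y = 0.086. Modified duration first:
  t   CF        PV=CF/(1+0.086)^t    t·PV
  1       100.00        92.0810        92.0810
  2       100.00        84.7892       169.5783
  3       100.00        78.0747       234.2242
  4       100.00        71.8920       287.5681
  5       100.00        66.1989       330.9946
  6       100.00        60.9566       365.7399
  7     1,100.00       617.4246     4,321.9720
  Σ                  1,071.4171     5,802.1581
P = 1,071.4171; D_Mac = 5.41541 yrs; D_mod = 5.41541/(1+0.086) = 4.98656 yrs.
ΔP/P ≈ -D_mod · Δy = -4.98656 × (+0.025) = -0.124664 = -12.4664%.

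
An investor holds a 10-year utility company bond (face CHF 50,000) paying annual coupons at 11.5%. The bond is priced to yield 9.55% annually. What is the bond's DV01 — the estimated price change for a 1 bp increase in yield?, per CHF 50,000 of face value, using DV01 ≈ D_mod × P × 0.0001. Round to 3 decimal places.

Periodic yield y = 0.0955.
  t   CF        PV=CF/(1+0.0955)^t    t·PV
  1     5,750.00     5,248.7449     5,248.7449
  2     5,750.00     4,791.1865     9,582.3731
  3     5,750.00     4,373.5158    13,120.5474
  4     5,750.00     3,992.2554    15,969.0216
  5     5,750.00     3,644.2313    18,221.1566
  6     5,750.00     3,326.5462    19,959.2769
  7     5,750.00     3,036.5551    21,255.8860
  8     5,750.00     2,771.8440    22,174.7523
  9     5,750.00     2,530.2091    22,771.8816
  10   55,750.00    22,393.4523   223,934.5234
  Σ                 56,108.5406   372,238.1636
P = 56,108.5406; D_Mac = 6.63425 yrs; D_mod = 6.05591 yrs.
DV01 ≈ 6.05591 × 56,108.5406 × 0.0001 = 33.978837.

CHF 33.979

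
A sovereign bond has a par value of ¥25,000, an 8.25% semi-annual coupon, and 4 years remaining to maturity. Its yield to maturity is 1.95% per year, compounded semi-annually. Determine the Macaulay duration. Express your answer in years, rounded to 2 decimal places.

3.55 years

Periodic yield y = 0.00975. Discount each cash flow and weight by its period:
  t   CF        PV=CF/(1+0.00975)^t    t·PV
  1     1,031.25     1,021.2924     1,021.2924
  2     1,031.25     1,011.4309     2,022.8619
  3     1,031.25     1,001.6647     3,004.9941
  4     1,031.25       991.9928     3,967.9711
  5     1,031.25       982.4142     4,912.0712
  6     1,031.25       972.9282     5,837.5692
  7     1,031.25       963.5337     6,744.7362
  8    26,031.25    24,087.0785   192,696.6282
  Σ                 31,032.3356   220,208.1244
Price P = Σ PV = 31,032.3356.
Macaulay duration = Σ(t·PV) / P = 220,208.1244 / 31,032.3356 = 7.09609 half-year periods.
In years: 7.09609 / 2 = 3.54804 years.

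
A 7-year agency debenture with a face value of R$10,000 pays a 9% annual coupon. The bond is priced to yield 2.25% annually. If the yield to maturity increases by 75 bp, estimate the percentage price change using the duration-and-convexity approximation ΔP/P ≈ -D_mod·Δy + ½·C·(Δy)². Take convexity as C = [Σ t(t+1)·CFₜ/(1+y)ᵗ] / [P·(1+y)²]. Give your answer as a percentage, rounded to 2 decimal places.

-4.11%

With y = 0.0225:
  t   CF        PV=CF/(1+0.0225)^t    t·PV        t(t+1)·PV
  1       900.00       880.1956       880.1956       1,760.3912
  2       900.00       860.8270     1,721.6540       5,164.9620
  3       900.00       841.8846     2,525.6538      10,102.6151
  4       900.00       823.3590     3,293.4360      16,467.1802
  5       900.00       805.2411     4,026.2054      24,157.2326
  6       900.00       787.5218     4,725.1311      33,075.9175
  7    10,900.00     9,327.8871    65,295.2097     522,361.6779
  Σ                 14,326.9162    82,467.4856     613,089.9764
P = 14,326.9162; D_Mac = 5.75612 yrs; D_mod = 5.62946 yrs; C = 40.93029.
Duration effect: -5.62946 × (+0.0075) = -0.042221
Convexity effect: 0.5 × 40.93029 × (0.0075)² = +0.0011512
ΔP/P ≈ -0.042221 + 0.0011512 = -0.041070 = -4.1070%.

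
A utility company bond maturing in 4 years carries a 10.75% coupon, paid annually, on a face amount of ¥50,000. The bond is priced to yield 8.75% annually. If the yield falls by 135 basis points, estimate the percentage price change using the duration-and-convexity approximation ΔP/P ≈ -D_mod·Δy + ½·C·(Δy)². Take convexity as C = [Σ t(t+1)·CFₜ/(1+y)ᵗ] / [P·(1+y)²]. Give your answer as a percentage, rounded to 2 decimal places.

+4.44%

With y = 0.0875:
  t   CF        PV=CF/(1+0.0875)^t    t·PV        t(t+1)·PV
  1     5,375.00     4,942.5287     4,942.5287       9,885.0575
  2     5,375.00     4,544.8540     9,089.7080      27,269.1241
  3     5,375.00     4,179.1761    12,537.5283      50,150.1132
  4    55,375.00    39,591.0187   158,364.0749     791,820.3743
  Σ                 53,257.5776   184,933.8399     879,124.6691
P = 53,257.5776; D_Mac = 3.47244 yrs; D_mod = 3.19305 yrs; C = 13.95759.
Duration effect: -3.19305 × (-0.0135) = +0.043106
Convexity effect: 0.5 × 13.95759 × (-0.0135)² = +0.0012719
ΔP/P ≈ +0.043106 + 0.0012719 = +0.044378 = +4.4378%.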